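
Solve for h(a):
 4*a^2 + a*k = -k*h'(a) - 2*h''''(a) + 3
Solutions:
 h(a) = C1 + C2*exp(2^(2/3)*a*(-k)^(1/3)/2) + C3*exp(2^(2/3)*a*(-k)^(1/3)*(-1 + sqrt(3)*I)/4) + C4*exp(-2^(2/3)*a*(-k)^(1/3)*(1 + sqrt(3)*I)/4) - 4*a^3/(3*k) - a^2/2 + 3*a/k


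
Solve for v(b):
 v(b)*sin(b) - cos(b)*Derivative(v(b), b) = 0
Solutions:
 v(b) = C1/cos(b)


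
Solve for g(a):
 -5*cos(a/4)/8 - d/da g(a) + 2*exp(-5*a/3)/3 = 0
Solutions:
 g(a) = C1 - 5*sin(a/4)/2 - 2*exp(-5*a/3)/5


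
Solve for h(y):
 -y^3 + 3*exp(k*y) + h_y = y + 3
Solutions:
 h(y) = C1 + y^4/4 + y^2/2 + 3*y - 3*exp(k*y)/k


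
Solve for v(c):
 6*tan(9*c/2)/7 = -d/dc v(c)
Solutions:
 v(c) = C1 + 4*log(cos(9*c/2))/21


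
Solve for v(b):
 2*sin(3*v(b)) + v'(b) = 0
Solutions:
 v(b) = -acos((-C1 - exp(12*b))/(C1 - exp(12*b)))/3 + 2*pi/3
 v(b) = acos((-C1 - exp(12*b))/(C1 - exp(12*b)))/3


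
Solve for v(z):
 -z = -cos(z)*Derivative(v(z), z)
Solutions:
 v(z) = C1 + Integral(z/cos(z), z)


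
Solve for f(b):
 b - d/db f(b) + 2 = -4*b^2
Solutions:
 f(b) = C1 + 4*b^3/3 + b^2/2 + 2*b


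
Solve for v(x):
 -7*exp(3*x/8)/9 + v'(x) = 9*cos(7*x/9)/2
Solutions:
 v(x) = C1 + 56*exp(3*x/8)/27 + 81*sin(7*x/9)/14


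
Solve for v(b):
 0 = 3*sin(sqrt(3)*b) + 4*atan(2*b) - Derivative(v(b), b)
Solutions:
 v(b) = C1 + 4*b*atan(2*b) - log(4*b^2 + 1) - sqrt(3)*cos(sqrt(3)*b)


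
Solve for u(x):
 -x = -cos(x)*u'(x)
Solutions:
 u(x) = C1 + Integral(x/cos(x), x)


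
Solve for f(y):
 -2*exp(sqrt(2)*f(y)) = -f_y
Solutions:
 f(y) = sqrt(2)*(2*log(-1/(C1 + 2*y)) - log(2))/4


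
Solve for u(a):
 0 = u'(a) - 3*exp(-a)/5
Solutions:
 u(a) = C1 - 3*exp(-a)/5


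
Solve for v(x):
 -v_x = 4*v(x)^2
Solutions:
 v(x) = 1/(C1 + 4*x)


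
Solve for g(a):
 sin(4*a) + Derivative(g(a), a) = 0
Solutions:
 g(a) = C1 + cos(4*a)/4


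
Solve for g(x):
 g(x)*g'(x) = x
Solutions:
 g(x) = -sqrt(C1 + x^2)
 g(x) = sqrt(C1 + x^2)


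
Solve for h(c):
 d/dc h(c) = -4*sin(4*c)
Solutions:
 h(c) = C1 + cos(4*c)


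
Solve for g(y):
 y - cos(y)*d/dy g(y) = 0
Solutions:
 g(y) = C1 + Integral(y/cos(y), y)


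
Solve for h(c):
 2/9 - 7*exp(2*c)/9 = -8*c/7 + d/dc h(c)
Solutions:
 h(c) = C1 + 4*c^2/7 + 2*c/9 - 7*exp(2*c)/18


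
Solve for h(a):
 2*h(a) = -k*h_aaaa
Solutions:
 h(a) = C1*exp(-2^(1/4)*a*(-1/k)^(1/4)) + C2*exp(2^(1/4)*a*(-1/k)^(1/4)) + C3*exp(-2^(1/4)*I*a*(-1/k)^(1/4)) + C4*exp(2^(1/4)*I*a*(-1/k)^(1/4))


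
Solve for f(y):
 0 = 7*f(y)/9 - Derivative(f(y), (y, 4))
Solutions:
 f(y) = C1*exp(-sqrt(3)*7^(1/4)*y/3) + C2*exp(sqrt(3)*7^(1/4)*y/3) + C3*sin(sqrt(3)*7^(1/4)*y/3) + C4*cos(sqrt(3)*7^(1/4)*y/3)


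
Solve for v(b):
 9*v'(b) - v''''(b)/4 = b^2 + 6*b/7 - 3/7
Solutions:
 v(b) = C1 + C4*exp(6^(2/3)*b) + b^3/27 + b^2/21 - b/21 + (C2*sin(3*2^(2/3)*3^(1/6)*b/2) + C3*cos(3*2^(2/3)*3^(1/6)*b/2))*exp(-6^(2/3)*b/2)


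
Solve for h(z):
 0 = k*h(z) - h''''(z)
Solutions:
 h(z) = C1*exp(-k^(1/4)*z) + C2*exp(k^(1/4)*z) + C3*exp(-I*k^(1/4)*z) + C4*exp(I*k^(1/4)*z)


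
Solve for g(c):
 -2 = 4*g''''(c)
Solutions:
 g(c) = C1 + C2*c + C3*c^2 + C4*c^3 - c^4/48


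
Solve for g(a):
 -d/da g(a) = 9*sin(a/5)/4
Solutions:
 g(a) = C1 + 45*cos(a/5)/4


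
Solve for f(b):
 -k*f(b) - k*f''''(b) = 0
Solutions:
 f(b) = (C1*sin(sqrt(2)*b/2) + C2*cos(sqrt(2)*b/2))*exp(-sqrt(2)*b/2) + (C3*sin(sqrt(2)*b/2) + C4*cos(sqrt(2)*b/2))*exp(sqrt(2)*b/2)


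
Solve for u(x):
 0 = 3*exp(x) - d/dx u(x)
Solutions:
 u(x) = C1 + 3*exp(x)


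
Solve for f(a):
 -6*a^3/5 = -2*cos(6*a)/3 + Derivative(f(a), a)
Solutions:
 f(a) = C1 - 3*a^4/10 + sin(6*a)/9


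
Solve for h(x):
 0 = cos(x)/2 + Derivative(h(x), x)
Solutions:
 h(x) = C1 - sin(x)/2


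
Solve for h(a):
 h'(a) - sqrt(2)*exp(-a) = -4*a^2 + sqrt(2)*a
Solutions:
 h(a) = C1 - 4*a^3/3 + sqrt(2)*a^2/2 - sqrt(2)*exp(-a)


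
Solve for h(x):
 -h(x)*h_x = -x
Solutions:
 h(x) = -sqrt(C1 + x^2)
 h(x) = sqrt(C1 + x^2)


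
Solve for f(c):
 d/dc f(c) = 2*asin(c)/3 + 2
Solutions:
 f(c) = C1 + 2*c*asin(c)/3 + 2*c + 2*sqrt(1 - c^2)/3


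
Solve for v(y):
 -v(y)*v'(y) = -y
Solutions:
 v(y) = -sqrt(C1 + y^2)
 v(y) = sqrt(C1 + y^2)


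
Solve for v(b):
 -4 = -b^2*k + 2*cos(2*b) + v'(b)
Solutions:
 v(b) = C1 + b^3*k/3 - 4*b - sin(2*b)


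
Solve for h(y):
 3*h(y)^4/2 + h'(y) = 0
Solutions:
 h(y) = 2^(1/3)*(1/(C1 + 9*y))^(1/3)
 h(y) = 2^(1/3)*(-3^(2/3) - 3*3^(1/6)*I)*(1/(C1 + 3*y))^(1/3)/6
 h(y) = 2^(1/3)*(-3^(2/3) + 3*3^(1/6)*I)*(1/(C1 + 3*y))^(1/3)/6


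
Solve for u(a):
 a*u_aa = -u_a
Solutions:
 u(a) = C1 + C2*log(a)


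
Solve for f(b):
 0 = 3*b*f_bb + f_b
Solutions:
 f(b) = C1 + C2*b^(2/3)


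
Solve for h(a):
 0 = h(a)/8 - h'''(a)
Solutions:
 h(a) = C3*exp(a/2) + (C1*sin(sqrt(3)*a/4) + C2*cos(sqrt(3)*a/4))*exp(-a/4)


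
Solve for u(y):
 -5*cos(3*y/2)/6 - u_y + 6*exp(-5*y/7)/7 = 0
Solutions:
 u(y) = C1 - 5*sin(3*y/2)/9 - 6*exp(-5*y/7)/5


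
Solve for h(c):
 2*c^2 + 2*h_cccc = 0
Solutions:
 h(c) = C1 + C2*c + C3*c^2 + C4*c^3 - c^6/360


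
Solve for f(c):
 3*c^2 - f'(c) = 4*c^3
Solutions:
 f(c) = C1 - c^4 + c^3


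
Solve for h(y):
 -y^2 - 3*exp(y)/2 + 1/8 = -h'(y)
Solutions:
 h(y) = C1 + y^3/3 - y/8 + 3*exp(y)/2


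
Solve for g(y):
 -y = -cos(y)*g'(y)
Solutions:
 g(y) = C1 + Integral(y/cos(y), y)


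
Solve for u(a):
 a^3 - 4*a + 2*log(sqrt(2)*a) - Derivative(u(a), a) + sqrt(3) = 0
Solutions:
 u(a) = C1 + a^4/4 - 2*a^2 + 2*a*log(a) - 2*a + a*log(2) + sqrt(3)*a


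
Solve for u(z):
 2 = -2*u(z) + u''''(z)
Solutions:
 u(z) = C1*exp(-2^(1/4)*z) + C2*exp(2^(1/4)*z) + C3*sin(2^(1/4)*z) + C4*cos(2^(1/4)*z) - 1


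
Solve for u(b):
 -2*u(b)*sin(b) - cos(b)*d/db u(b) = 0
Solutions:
 u(b) = C1*cos(b)^2


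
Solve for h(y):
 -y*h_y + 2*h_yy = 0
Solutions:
 h(y) = C1 + C2*erfi(y/2)


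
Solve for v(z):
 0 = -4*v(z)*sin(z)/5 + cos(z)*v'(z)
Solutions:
 v(z) = C1/cos(z)^(4/5)


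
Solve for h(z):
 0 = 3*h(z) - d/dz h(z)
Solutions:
 h(z) = C1*exp(3*z)


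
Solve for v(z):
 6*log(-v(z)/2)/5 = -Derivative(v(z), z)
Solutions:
 5*Integral(1/(log(-_y) - log(2)), (_y, v(z)))/6 = C1 - z


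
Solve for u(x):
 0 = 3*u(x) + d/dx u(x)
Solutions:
 u(x) = C1*exp(-3*x)


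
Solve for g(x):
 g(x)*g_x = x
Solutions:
 g(x) = -sqrt(C1 + x^2)
 g(x) = sqrt(C1 + x^2)


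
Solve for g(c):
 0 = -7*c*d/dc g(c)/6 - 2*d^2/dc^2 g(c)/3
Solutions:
 g(c) = C1 + C2*erf(sqrt(14)*c/4)


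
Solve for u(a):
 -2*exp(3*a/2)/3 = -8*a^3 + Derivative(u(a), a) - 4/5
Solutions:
 u(a) = C1 + 2*a^4 + 4*a/5 - 4*exp(3*a/2)/9


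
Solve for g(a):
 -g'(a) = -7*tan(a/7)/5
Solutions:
 g(a) = C1 - 49*log(cos(a/7))/5


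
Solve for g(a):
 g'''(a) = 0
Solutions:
 g(a) = C1 + C2*a + C3*a^2


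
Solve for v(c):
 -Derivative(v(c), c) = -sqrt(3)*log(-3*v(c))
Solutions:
 -sqrt(3)*Integral(1/(log(-_y) + log(3)), (_y, v(c)))/3 = C1 - c


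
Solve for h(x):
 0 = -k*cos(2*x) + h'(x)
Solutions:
 h(x) = C1 + k*sin(2*x)/2


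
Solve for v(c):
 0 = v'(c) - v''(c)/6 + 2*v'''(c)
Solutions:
 v(c) = C1 + (C2*sin(sqrt(287)*c/24) + C3*cos(sqrt(287)*c/24))*exp(c/24)


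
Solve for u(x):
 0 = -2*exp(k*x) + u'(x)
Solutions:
 u(x) = C1 + 2*exp(k*x)/k


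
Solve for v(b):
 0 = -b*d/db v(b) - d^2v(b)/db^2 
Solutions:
 v(b) = C1 + C2*erf(sqrt(2)*b/2)


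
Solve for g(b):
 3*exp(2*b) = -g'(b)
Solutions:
 g(b) = C1 - 3*exp(2*b)/2


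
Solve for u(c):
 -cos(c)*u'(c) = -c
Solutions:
 u(c) = C1 + Integral(c/cos(c), c)


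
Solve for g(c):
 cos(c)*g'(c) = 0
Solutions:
 g(c) = C1


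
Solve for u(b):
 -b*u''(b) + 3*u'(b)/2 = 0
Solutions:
 u(b) = C1 + C2*b^(5/2)


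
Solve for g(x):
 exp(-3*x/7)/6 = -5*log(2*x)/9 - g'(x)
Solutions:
 g(x) = C1 - 5*x*log(x)/9 + 5*x*(1 - log(2))/9 + 7*exp(-3*x/7)/18


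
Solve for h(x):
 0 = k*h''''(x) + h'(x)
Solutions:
 h(x) = C1 + C2*exp(x*(-1/k)^(1/3)) + C3*exp(x*(-1/k)^(1/3)*(-1 + sqrt(3)*I)/2) + C4*exp(-x*(-1/k)^(1/3)*(1 + sqrt(3)*I)/2)


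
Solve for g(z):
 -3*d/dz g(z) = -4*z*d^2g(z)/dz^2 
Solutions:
 g(z) = C1 + C2*z^(7/4)


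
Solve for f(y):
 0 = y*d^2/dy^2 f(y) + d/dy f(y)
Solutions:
 f(y) = C1 + C2*log(y)


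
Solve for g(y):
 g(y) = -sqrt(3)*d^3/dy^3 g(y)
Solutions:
 g(y) = C3*exp(-3^(5/6)*y/3) + (C1*sin(3^(1/3)*y/2) + C2*cos(3^(1/3)*y/2))*exp(3^(5/6)*y/6)


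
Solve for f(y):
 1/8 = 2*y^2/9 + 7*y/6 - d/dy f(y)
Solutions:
 f(y) = C1 + 2*y^3/27 + 7*y^2/12 - y/8


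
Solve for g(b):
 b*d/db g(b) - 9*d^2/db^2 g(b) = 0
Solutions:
 g(b) = C1 + C2*erfi(sqrt(2)*b/6)


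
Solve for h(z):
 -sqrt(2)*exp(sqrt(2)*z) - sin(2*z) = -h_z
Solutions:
 h(z) = C1 + exp(sqrt(2)*z) - cos(2*z)/2


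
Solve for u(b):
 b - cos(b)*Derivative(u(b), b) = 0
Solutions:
 u(b) = C1 + Integral(b/cos(b), b)


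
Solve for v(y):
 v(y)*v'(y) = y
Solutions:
 v(y) = -sqrt(C1 + y^2)
 v(y) = sqrt(C1 + y^2)


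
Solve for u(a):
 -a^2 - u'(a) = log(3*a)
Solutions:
 u(a) = C1 - a^3/3 - a*log(a) - a*log(3) + a


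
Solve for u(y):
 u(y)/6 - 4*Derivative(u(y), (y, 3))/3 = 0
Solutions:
 u(y) = C3*exp(y/2) + (C1*sin(sqrt(3)*y/4) + C2*cos(sqrt(3)*y/4))*exp(-y/4)


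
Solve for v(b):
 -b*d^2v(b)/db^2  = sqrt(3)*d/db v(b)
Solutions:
 v(b) = C1 + C2*b^(1 - sqrt(3))


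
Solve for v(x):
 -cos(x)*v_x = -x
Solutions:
 v(x) = C1 + Integral(x/cos(x), x)


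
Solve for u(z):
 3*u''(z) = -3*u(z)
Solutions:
 u(z) = C1*sin(z) + C2*cos(z)


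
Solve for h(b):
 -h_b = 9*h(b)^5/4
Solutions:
 h(b) = -I*(1/(C1 + 9*b))^(1/4)
 h(b) = I*(1/(C1 + 9*b))^(1/4)
 h(b) = -(1/(C1 + 9*b))^(1/4)
 h(b) = (1/(C1 + 9*b))^(1/4)


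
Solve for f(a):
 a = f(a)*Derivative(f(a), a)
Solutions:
 f(a) = -sqrt(C1 + a^2)
 f(a) = sqrt(C1 + a^2)


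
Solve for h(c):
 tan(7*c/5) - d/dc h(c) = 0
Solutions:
 h(c) = C1 - 5*log(cos(7*c/5))/7


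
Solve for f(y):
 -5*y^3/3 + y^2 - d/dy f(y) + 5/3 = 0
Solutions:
 f(y) = C1 - 5*y^4/12 + y^3/3 + 5*y/3


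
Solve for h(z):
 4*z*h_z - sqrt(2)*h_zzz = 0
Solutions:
 h(z) = C1 + Integral(C2*airyai(sqrt(2)*z) + C3*airybi(sqrt(2)*z), z)


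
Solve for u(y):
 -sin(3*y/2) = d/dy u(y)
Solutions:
 u(y) = C1 + 2*cos(3*y/2)/3


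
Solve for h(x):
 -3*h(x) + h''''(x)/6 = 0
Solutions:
 h(x) = C1*exp(-2^(1/4)*sqrt(3)*x) + C2*exp(2^(1/4)*sqrt(3)*x) + C3*sin(2^(1/4)*sqrt(3)*x) + C4*cos(2^(1/4)*sqrt(3)*x)


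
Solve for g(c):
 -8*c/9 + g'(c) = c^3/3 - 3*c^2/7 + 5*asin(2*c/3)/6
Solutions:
 g(c) = C1 + c^4/12 - c^3/7 + 4*c^2/9 + 5*c*asin(2*c/3)/6 + 5*sqrt(9 - 4*c^2)/12


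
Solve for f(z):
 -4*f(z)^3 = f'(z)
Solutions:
 f(z) = -sqrt(2)*sqrt(-1/(C1 - 4*z))/2
 f(z) = sqrt(2)*sqrt(-1/(C1 - 4*z))/2


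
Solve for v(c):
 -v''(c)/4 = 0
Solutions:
 v(c) = C1 + C2*c


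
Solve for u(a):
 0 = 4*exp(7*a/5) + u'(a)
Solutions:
 u(a) = C1 - 20*exp(7*a/5)/7


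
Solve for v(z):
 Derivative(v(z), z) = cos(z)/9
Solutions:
 v(z) = C1 + sin(z)/9


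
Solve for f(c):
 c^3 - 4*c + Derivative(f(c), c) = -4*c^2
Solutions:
 f(c) = C1 - c^4/4 - 4*c^3/3 + 2*c^2


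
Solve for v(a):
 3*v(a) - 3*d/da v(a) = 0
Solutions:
 v(a) = C1*exp(a)


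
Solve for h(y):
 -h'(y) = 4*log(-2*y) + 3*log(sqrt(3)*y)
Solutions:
 h(y) = C1 - 7*y*log(y) + y*(-log(48) - log(3)/2 + 7 - 4*I*pi)


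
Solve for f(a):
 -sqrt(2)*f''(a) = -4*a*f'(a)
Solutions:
 f(a) = C1 + C2*erfi(2^(1/4)*a)


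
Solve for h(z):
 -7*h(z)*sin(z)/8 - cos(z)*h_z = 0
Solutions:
 h(z) = C1*cos(z)^(7/8)


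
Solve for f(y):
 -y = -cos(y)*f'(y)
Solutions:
 f(y) = C1 + Integral(y/cos(y), y)


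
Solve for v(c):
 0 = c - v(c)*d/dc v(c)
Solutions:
 v(c) = -sqrt(C1 + c^2)
 v(c) = sqrt(C1 + c^2)


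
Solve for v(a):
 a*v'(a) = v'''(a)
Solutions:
 v(a) = C1 + Integral(C2*airyai(a) + C3*airybi(a), a)


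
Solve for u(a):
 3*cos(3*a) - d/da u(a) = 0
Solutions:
 u(a) = C1 + sin(3*a)


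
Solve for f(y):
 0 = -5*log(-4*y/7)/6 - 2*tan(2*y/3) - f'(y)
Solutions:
 f(y) = C1 - 5*y*log(-y)/6 - 5*y*log(2)/3 + 5*y/6 + 5*y*log(7)/6 + 3*log(cos(2*y/3))


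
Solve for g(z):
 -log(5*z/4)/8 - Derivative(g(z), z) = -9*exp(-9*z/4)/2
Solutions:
 g(z) = C1 - z*log(z)/8 + z*(-log(5) + 1 + 2*log(2))/8 - 2*exp(-9*z/4)


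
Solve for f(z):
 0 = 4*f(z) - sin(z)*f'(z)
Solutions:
 f(z) = C1*(cos(z)^2 - 2*cos(z) + 1)/(cos(z)^2 + 2*cos(z) + 1)


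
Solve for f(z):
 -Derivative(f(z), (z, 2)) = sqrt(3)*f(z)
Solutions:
 f(z) = C1*sin(3^(1/4)*z) + C2*cos(3^(1/4)*z)


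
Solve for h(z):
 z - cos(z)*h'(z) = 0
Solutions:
 h(z) = C1 + Integral(z/cos(z), z)


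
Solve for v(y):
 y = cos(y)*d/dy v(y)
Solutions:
 v(y) = C1 + Integral(y/cos(y), y)


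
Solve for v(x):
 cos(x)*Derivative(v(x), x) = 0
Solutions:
 v(x) = C1


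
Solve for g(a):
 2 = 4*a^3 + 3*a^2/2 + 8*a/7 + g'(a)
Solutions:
 g(a) = C1 - a^4 - a^3/2 - 4*a^2/7 + 2*a


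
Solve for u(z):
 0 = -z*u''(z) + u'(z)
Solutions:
 u(z) = C1 + C2*z^2


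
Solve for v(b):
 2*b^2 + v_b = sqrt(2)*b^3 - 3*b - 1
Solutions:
 v(b) = C1 + sqrt(2)*b^4/4 - 2*b^3/3 - 3*b^2/2 - b


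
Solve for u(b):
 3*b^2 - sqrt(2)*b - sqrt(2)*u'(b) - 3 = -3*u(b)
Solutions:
 u(b) = C1*exp(3*sqrt(2)*b/2) - b^2 - sqrt(2)*b/3 + 7/9


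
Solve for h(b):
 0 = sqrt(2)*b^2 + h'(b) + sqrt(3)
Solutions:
 h(b) = C1 - sqrt(2)*b^3/3 - sqrt(3)*b


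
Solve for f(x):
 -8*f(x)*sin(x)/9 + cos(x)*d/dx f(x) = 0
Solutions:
 f(x) = C1/cos(x)^(8/9)


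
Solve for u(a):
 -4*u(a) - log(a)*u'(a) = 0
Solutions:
 u(a) = C1*exp(-4*li(a))


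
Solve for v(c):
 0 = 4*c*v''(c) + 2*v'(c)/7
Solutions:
 v(c) = C1 + C2*c^(13/14)


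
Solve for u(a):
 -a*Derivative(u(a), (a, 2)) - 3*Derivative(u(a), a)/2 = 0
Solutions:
 u(a) = C1 + C2/sqrt(a)


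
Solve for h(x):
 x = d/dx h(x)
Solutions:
 h(x) = C1 + x^2/2


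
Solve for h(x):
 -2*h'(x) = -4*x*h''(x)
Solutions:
 h(x) = C1 + C2*x^(3/2)


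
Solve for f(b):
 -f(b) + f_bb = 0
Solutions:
 f(b) = C1*exp(-b) + C2*exp(b)


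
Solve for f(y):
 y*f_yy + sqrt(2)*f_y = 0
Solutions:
 f(y) = C1 + C2*y^(1 - sqrt(2))


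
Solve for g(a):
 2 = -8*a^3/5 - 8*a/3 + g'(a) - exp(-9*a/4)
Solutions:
 g(a) = C1 + 2*a^4/5 + 4*a^2/3 + 2*a - 4*exp(-9*a/4)/9


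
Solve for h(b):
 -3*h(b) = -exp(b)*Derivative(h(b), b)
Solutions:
 h(b) = C1*exp(-3*exp(-b))


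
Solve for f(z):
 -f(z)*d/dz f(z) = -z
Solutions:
 f(z) = -sqrt(C1 + z^2)
 f(z) = sqrt(C1 + z^2)


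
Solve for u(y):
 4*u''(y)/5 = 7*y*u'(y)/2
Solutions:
 u(y) = C1 + C2*erfi(sqrt(35)*y/4)


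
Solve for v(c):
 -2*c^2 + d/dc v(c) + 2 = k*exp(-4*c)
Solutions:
 v(c) = C1 + 2*c^3/3 - 2*c - k*exp(-4*c)/4


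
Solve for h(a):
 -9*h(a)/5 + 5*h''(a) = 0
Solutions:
 h(a) = C1*exp(-3*a/5) + C2*exp(3*a/5)


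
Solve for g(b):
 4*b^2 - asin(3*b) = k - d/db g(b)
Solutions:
 g(b) = C1 - 4*b^3/3 + b*k + b*asin(3*b) + sqrt(1 - 9*b^2)/3


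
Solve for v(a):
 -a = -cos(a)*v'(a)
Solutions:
 v(a) = C1 + Integral(a/cos(a), a)


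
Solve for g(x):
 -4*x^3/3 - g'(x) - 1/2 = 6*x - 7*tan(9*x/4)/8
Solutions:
 g(x) = C1 - x^4/3 - 3*x^2 - x/2 - 7*log(cos(9*x/4))/18


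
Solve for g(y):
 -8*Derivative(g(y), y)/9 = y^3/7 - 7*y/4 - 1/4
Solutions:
 g(y) = C1 - 9*y^4/224 + 63*y^2/64 + 9*y/32


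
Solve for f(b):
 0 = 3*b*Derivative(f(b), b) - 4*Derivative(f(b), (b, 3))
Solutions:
 f(b) = C1 + Integral(C2*airyai(6^(1/3)*b/2) + C3*airybi(6^(1/3)*b/2), b)


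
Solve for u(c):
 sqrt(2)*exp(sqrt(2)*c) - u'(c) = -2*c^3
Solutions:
 u(c) = C1 + c^4/2 + exp(sqrt(2)*c)


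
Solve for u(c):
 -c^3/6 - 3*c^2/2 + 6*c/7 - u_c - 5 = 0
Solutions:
 u(c) = C1 - c^4/24 - c^3/2 + 3*c^2/7 - 5*c


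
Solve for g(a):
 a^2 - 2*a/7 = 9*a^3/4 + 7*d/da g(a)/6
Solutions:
 g(a) = C1 - 27*a^4/56 + 2*a^3/7 - 6*a^2/49


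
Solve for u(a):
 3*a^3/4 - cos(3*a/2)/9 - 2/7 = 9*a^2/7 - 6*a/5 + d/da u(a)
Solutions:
 u(a) = C1 + 3*a^4/16 - 3*a^3/7 + 3*a^2/5 - 2*a/7 - 2*sin(3*a/2)/27


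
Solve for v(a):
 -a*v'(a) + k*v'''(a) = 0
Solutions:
 v(a) = C1 + Integral(C2*airyai(a*(1/k)^(1/3)) + C3*airybi(a*(1/k)^(1/3)), a)


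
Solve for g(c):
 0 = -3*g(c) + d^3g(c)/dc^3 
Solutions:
 g(c) = C3*exp(3^(1/3)*c) + (C1*sin(3^(5/6)*c/2) + C2*cos(3^(5/6)*c/2))*exp(-3^(1/3)*c/2)


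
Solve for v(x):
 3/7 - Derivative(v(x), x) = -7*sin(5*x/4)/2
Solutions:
 v(x) = C1 + 3*x/7 - 14*cos(5*x/4)/5


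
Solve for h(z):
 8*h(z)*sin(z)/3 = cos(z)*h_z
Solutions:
 h(z) = C1/cos(z)^(8/3)


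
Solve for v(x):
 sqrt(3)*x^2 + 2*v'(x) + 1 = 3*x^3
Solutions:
 v(x) = C1 + 3*x^4/8 - sqrt(3)*x^3/6 - x/2


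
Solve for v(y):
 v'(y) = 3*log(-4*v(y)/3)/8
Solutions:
 -8*Integral(1/(log(-_y) - log(3) + 2*log(2)), (_y, v(y)))/3 = C1 - y


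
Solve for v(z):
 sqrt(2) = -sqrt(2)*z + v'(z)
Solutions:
 v(z) = C1 + sqrt(2)*z^2/2 + sqrt(2)*z


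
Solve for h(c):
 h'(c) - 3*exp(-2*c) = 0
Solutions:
 h(c) = C1 - 3*exp(-2*c)/2


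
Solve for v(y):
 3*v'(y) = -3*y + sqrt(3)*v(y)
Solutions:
 v(y) = C1*exp(sqrt(3)*y/3) + sqrt(3)*y + 3


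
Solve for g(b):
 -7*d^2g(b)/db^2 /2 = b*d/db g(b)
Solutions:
 g(b) = C1 + C2*erf(sqrt(7)*b/7)


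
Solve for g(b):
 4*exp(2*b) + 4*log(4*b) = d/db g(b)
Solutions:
 g(b) = C1 + 4*b*log(b) + 4*b*(-1 + 2*log(2)) + 2*exp(2*b)


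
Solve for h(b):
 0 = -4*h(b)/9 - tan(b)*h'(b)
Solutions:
 h(b) = C1/sin(b)^(4/9)


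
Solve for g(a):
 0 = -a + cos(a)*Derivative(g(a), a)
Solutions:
 g(a) = C1 + Integral(a/cos(a), a)


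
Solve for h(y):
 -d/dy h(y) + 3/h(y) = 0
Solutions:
 h(y) = -sqrt(C1 + 6*y)
 h(y) = sqrt(C1 + 6*y)


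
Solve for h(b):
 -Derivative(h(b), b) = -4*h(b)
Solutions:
 h(b) = C1*exp(4*b)


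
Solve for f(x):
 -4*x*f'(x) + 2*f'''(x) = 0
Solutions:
 f(x) = C1 + Integral(C2*airyai(2^(1/3)*x) + C3*airybi(2^(1/3)*x), x)


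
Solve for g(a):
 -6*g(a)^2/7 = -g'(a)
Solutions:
 g(a) = -7/(C1 + 6*a)


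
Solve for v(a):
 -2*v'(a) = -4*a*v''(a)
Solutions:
 v(a) = C1 + C2*a^(3/2)


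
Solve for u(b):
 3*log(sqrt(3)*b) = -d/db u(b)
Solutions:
 u(b) = C1 - 3*b*log(b) - 3*b*log(3)/2 + 3*b


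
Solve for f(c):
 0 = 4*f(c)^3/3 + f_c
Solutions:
 f(c) = -sqrt(6)*sqrt(-1/(C1 - 4*c))/2
 f(c) = sqrt(6)*sqrt(-1/(C1 - 4*c))/2


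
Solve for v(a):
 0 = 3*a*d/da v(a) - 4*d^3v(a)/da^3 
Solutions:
 v(a) = C1 + Integral(C2*airyai(6^(1/3)*a/2) + C3*airybi(6^(1/3)*a/2), a)


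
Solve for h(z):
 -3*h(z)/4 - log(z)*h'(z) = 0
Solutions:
 h(z) = C1*exp(-3*li(z)/4)


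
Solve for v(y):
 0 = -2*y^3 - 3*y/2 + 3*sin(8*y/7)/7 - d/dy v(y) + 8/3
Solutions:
 v(y) = C1 - y^4/2 - 3*y^2/4 + 8*y/3 - 3*cos(8*y/7)/8


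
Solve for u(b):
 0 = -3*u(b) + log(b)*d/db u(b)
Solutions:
 u(b) = C1*exp(3*li(b))


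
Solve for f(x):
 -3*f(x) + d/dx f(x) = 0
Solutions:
 f(x) = C1*exp(3*x)


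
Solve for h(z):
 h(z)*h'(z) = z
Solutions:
 h(z) = -sqrt(C1 + z^2)
 h(z) = sqrt(C1 + z^2)


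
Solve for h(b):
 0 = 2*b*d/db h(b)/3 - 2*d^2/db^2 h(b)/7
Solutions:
 h(b) = C1 + C2*erfi(sqrt(42)*b/6)


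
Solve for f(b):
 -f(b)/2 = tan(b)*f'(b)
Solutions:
 f(b) = C1/sqrt(sin(b))


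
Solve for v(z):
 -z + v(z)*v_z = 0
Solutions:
 v(z) = -sqrt(C1 + z^2)
 v(z) = sqrt(C1 + z^2)


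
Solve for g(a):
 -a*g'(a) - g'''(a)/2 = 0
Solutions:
 g(a) = C1 + Integral(C2*airyai(-2^(1/3)*a) + C3*airybi(-2^(1/3)*a), a)


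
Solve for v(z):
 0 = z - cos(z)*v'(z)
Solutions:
 v(z) = C1 + Integral(z/cos(z), z)


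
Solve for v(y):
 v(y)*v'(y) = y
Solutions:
 v(y) = -sqrt(C1 + y^2)
 v(y) = sqrt(C1 + y^2)


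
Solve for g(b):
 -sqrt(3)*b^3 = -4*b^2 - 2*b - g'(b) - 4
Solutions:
 g(b) = C1 + sqrt(3)*b^4/4 - 4*b^3/3 - b^2 - 4*b


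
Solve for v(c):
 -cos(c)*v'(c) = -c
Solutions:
 v(c) = C1 + Integral(c/cos(c), c)


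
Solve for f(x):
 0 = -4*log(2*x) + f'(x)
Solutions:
 f(x) = C1 + 4*x*log(x) - 4*x + x*log(16)


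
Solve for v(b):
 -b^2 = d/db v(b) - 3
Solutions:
 v(b) = C1 - b^3/3 + 3*b


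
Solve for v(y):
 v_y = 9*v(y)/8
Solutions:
 v(y) = C1*exp(9*y/8)


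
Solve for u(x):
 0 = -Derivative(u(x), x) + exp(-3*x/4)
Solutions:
 u(x) = C1 - 4*exp(-3*x/4)/3


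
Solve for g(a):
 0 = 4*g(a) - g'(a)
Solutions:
 g(a) = C1*exp(4*a)


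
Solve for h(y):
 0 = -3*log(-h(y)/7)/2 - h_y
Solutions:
 2*Integral(1/(log(-_y) - log(7)), (_y, h(y)))/3 = C1 - y


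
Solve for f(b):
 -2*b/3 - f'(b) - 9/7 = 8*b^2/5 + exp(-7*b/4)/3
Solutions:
 f(b) = C1 - 8*b^3/15 - b^2/3 - 9*b/7 + 4*exp(-7*b/4)/21


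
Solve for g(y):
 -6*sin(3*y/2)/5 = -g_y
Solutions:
 g(y) = C1 - 4*cos(3*y/2)/5


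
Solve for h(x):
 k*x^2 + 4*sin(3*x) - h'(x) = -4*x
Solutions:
 h(x) = C1 + k*x^3/3 + 2*x^2 - 4*cos(3*x)/3


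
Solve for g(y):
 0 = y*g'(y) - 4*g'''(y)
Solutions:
 g(y) = C1 + Integral(C2*airyai(2^(1/3)*y/2) + C3*airybi(2^(1/3)*y/2), y)


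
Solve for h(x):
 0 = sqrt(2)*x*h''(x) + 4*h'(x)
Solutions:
 h(x) = C1 + C2*x^(1 - 2*sqrt(2))


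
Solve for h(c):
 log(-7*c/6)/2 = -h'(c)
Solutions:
 h(c) = C1 - c*log(-c)/2 + c*(-log(7) + 1 + log(6))/2


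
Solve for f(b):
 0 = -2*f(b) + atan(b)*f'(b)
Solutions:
 f(b) = C1*exp(2*Integral(1/atan(b), b))


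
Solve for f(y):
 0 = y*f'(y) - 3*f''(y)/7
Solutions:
 f(y) = C1 + C2*erfi(sqrt(42)*y/6)


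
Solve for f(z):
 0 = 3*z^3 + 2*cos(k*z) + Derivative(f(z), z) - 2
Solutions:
 f(z) = C1 - 3*z^4/4 + 2*z - 2*sin(k*z)/k


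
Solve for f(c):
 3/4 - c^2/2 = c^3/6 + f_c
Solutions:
 f(c) = C1 - c^4/24 - c^3/6 + 3*c/4


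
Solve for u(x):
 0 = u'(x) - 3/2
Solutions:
 u(x) = C1 + 3*x/2


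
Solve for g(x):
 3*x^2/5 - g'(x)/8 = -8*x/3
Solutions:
 g(x) = C1 + 8*x^3/5 + 32*x^2/3


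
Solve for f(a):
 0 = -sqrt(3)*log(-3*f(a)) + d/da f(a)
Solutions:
 -sqrt(3)*Integral(1/(log(-_y) + log(3)), (_y, f(a)))/3 = C1 - a


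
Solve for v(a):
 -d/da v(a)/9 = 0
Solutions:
 v(a) = C1


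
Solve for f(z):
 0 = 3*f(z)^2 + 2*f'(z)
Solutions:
 f(z) = 2/(C1 + 3*z)


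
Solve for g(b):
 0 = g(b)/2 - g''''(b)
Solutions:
 g(b) = C1*exp(-2^(3/4)*b/2) + C2*exp(2^(3/4)*b/2) + C3*sin(2^(3/4)*b/2) + C4*cos(2^(3/4)*b/2)


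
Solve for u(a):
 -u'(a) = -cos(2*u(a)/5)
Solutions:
 -a - 5*log(sin(2*u(a)/5) - 1)/4 + 5*log(sin(2*u(a)/5) + 1)/4 = C1


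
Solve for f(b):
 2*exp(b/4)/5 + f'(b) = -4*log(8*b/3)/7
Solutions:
 f(b) = C1 - 4*b*log(b)/7 + 4*b*(-3*log(2) + 1 + log(3))/7 - 8*exp(b/4)/5


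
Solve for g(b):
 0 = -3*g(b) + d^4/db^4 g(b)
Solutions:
 g(b) = C1*exp(-3^(1/4)*b) + C2*exp(3^(1/4)*b) + C3*sin(3^(1/4)*b) + C4*cos(3^(1/4)*b)


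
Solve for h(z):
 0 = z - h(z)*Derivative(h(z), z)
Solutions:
 h(z) = -sqrt(C1 + z^2)
 h(z) = sqrt(C1 + z^2)


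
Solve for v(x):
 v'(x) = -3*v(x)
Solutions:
 v(x) = C1*exp(-3*x)


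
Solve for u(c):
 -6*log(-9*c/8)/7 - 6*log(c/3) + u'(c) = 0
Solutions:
 u(c) = C1 + 48*c*log(c)/7 + 6*c*(-8 - 5*log(3) - 3*log(2) + I*pi)/7


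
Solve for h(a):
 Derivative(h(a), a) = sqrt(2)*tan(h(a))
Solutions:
 h(a) = pi - asin(C1*exp(sqrt(2)*a))
 h(a) = asin(C1*exp(sqrt(2)*a))


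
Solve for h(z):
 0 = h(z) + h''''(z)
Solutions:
 h(z) = (C1*sin(sqrt(2)*z/2) + C2*cos(sqrt(2)*z/2))*exp(-sqrt(2)*z/2) + (C3*sin(sqrt(2)*z/2) + C4*cos(sqrt(2)*z/2))*exp(sqrt(2)*z/2)


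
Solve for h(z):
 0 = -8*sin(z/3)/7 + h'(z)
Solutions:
 h(z) = C1 - 24*cos(z/3)/7


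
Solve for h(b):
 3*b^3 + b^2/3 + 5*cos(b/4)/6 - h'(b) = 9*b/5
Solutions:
 h(b) = C1 + 3*b^4/4 + b^3/9 - 9*b^2/10 + 10*sin(b/4)/3


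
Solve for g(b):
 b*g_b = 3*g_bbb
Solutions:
 g(b) = C1 + Integral(C2*airyai(3^(2/3)*b/3) + C3*airybi(3^(2/3)*b/3), b)


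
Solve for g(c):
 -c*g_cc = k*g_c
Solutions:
 g(c) = C1 + c^(1 - re(k))*(C2*sin(log(c)*Abs(im(k))) + C3*cos(log(c)*im(k)))


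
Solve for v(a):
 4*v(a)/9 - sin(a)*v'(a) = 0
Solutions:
 v(a) = C1*(cos(a) - 1)^(2/9)/(cos(a) + 1)^(2/9)


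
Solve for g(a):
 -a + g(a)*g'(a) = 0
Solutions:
 g(a) = -sqrt(C1 + a^2)
 g(a) = sqrt(C1 + a^2)


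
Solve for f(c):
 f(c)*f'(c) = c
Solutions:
 f(c) = -sqrt(C1 + c^2)
 f(c) = sqrt(C1 + c^2)


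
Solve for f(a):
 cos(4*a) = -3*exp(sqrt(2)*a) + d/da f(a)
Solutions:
 f(a) = C1 + 3*sqrt(2)*exp(sqrt(2)*a)/2 + sin(4*a)/4


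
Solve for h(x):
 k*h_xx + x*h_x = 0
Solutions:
 h(x) = C1 + C2*sqrt(k)*erf(sqrt(2)*x*sqrt(1/k)/2)


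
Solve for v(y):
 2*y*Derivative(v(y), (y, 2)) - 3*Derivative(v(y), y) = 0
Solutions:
 v(y) = C1 + C2*y^(5/2)


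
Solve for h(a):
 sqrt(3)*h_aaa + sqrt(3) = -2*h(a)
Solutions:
 h(a) = C3*exp(-2^(1/3)*3^(5/6)*a/3) + (C1*sin(6^(1/3)*a/2) + C2*cos(6^(1/3)*a/2))*exp(2^(1/3)*3^(5/6)*a/6) - sqrt(3)/2


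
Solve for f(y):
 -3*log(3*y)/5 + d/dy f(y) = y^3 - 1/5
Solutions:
 f(y) = C1 + y^4/4 + 3*y*log(y)/5 - 4*y/5 + 3*y*log(3)/5


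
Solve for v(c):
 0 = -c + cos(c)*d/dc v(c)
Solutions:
 v(c) = C1 + Integral(c/cos(c), c)


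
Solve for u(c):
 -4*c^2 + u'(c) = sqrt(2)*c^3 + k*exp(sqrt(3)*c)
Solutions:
 u(c) = C1 + sqrt(2)*c^4/4 + 4*c^3/3 + sqrt(3)*k*exp(sqrt(3)*c)/3


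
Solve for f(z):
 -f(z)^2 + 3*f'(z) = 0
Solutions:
 f(z) = -3/(C1 + z)


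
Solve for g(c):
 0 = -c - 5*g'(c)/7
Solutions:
 g(c) = C1 - 7*c^2/10


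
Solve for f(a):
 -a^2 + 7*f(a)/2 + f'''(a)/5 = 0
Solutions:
 f(a) = C3*exp(-2^(2/3)*35^(1/3)*a/2) + 2*a^2/7 + (C1*sin(2^(2/3)*sqrt(3)*35^(1/3)*a/4) + C2*cos(2^(2/3)*sqrt(3)*35^(1/3)*a/4))*exp(2^(2/3)*35^(1/3)*a/4)


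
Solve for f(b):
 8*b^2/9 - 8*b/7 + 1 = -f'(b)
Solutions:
 f(b) = C1 - 8*b^3/27 + 4*b^2/7 - b


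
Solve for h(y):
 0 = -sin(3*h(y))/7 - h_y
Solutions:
 y/7 + log(cos(3*h(y)) - 1)/6 - log(cos(3*h(y)) + 1)/6 = C1


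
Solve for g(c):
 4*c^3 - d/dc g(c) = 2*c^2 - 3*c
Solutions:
 g(c) = C1 + c^4 - 2*c^3/3 + 3*c^2/2


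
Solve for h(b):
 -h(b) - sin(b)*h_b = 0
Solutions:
 h(b) = C1*sqrt(cos(b) + 1)/sqrt(cos(b) - 1)


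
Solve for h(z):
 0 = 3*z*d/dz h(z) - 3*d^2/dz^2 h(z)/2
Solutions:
 h(z) = C1 + C2*erfi(z)


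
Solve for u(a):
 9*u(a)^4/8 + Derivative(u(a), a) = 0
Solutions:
 u(a) = (-3^(2/3)/3 - 3^(1/6)*I)*(1/(C1 + 9*a))^(1/3)
 u(a) = (-3^(2/3)/3 + 3^(1/6)*I)*(1/(C1 + 9*a))^(1/3)
 u(a) = 2*(1/(C1 + 27*a))^(1/3)


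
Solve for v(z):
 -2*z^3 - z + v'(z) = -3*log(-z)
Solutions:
 v(z) = C1 + z^4/2 + z^2/2 - 3*z*log(-z) + 3*z


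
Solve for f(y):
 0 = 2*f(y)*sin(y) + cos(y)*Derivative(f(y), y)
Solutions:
 f(y) = C1*cos(y)^2


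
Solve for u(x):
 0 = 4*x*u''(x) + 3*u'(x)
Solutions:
 u(x) = C1 + C2*x^(1/4)


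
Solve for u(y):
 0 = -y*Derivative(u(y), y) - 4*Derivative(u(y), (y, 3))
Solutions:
 u(y) = C1 + Integral(C2*airyai(-2^(1/3)*y/2) + C3*airybi(-2^(1/3)*y/2), y)


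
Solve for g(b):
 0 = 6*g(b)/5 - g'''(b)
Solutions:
 g(b) = C3*exp(5^(2/3)*6^(1/3)*b/5) + (C1*sin(2^(1/3)*3^(5/6)*5^(2/3)*b/10) + C2*cos(2^(1/3)*3^(5/6)*5^(2/3)*b/10))*exp(-5^(2/3)*6^(1/3)*b/10)


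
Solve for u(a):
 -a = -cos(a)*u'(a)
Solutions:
 u(a) = C1 + Integral(a/cos(a), a)


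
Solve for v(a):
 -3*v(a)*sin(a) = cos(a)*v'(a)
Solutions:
 v(a) = C1*cos(a)^3


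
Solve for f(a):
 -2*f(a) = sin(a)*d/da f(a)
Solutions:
 f(a) = C1*(cos(a) + 1)/(cos(a) - 1)


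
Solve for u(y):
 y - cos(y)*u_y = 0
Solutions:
 u(y) = C1 + Integral(y/cos(y), y)


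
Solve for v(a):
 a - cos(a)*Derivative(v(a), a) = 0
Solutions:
 v(a) = C1 + Integral(a/cos(a), a)


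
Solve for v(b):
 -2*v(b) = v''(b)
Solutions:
 v(b) = C1*sin(sqrt(2)*b) + C2*cos(sqrt(2)*b)


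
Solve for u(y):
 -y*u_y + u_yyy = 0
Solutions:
 u(y) = C1 + Integral(C2*airyai(y) + C3*airybi(y), y)


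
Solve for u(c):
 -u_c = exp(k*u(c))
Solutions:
 u(c) = Piecewise((log(1/(C1*k + c*k))/k, Ne(k, 0)), (nan, True))
 u(c) = Piecewise((C1 - c, Eq(k, 0)), (nan, True))


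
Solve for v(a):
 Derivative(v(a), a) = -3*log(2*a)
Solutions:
 v(a) = C1 - 3*a*log(a) - a*log(8) + 3*a


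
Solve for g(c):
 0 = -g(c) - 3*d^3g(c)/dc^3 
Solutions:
 g(c) = C3*exp(-3^(2/3)*c/3) + (C1*sin(3^(1/6)*c/2) + C2*cos(3^(1/6)*c/2))*exp(3^(2/3)*c/6)


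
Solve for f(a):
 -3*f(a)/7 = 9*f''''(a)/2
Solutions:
 f(a) = (C1*sin(42^(3/4)*a/42) + C2*cos(42^(3/4)*a/42))*exp(-42^(3/4)*a/42) + (C3*sin(42^(3/4)*a/42) + C4*cos(42^(3/4)*a/42))*exp(42^(3/4)*a/42)


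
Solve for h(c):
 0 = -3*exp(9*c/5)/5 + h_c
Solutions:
 h(c) = C1 + exp(9*c/5)/3


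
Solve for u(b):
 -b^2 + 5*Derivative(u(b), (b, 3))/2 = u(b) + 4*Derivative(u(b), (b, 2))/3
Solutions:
 u(b) = C1*exp(b*(-(135*sqrt(19249) + 18737)^(1/3) - 64/(135*sqrt(19249) + 18737)^(1/3) + 16)/90)*sin(sqrt(3)*b*(-(135*sqrt(19249) + 18737)^(1/3) + 64/(135*sqrt(19249) + 18737)^(1/3))/90) + C2*exp(b*(-(135*sqrt(19249) + 18737)^(1/3) - 64/(135*sqrt(19249) + 18737)^(1/3) + 16)/90)*cos(sqrt(3)*b*(-(135*sqrt(19249) + 18737)^(1/3) + 64/(135*sqrt(19249) + 18737)^(1/3))/90) + C3*exp(b*(64/(135*sqrt(19249) + 18737)^(1/3) + 8 + (135*sqrt(19249) + 18737)^(1/3))/45) - b^2 + 8/3


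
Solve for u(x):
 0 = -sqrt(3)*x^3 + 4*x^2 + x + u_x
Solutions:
 u(x) = C1 + sqrt(3)*x^4/4 - 4*x^3/3 - x^2/2


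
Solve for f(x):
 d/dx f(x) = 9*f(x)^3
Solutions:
 f(x) = -sqrt(2)*sqrt(-1/(C1 + 9*x))/2
 f(x) = sqrt(2)*sqrt(-1/(C1 + 9*x))/2


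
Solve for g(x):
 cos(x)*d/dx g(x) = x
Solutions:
 g(x) = C1 + Integral(x/cos(x), x)


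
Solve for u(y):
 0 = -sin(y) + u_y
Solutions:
 u(y) = C1 - cos(y)


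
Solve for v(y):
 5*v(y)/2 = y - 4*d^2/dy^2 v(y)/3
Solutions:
 v(y) = C1*sin(sqrt(30)*y/4) + C2*cos(sqrt(30)*y/4) + 2*y/5


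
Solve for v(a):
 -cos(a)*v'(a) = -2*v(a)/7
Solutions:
 v(a) = C1*(sin(a) + 1)^(1/7)/(sin(a) - 1)^(1/7)


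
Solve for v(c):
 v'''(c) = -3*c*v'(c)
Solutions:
 v(c) = C1 + Integral(C2*airyai(-3^(1/3)*c) + C3*airybi(-3^(1/3)*c), c)


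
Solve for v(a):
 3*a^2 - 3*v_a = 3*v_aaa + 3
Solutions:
 v(a) = C1 + C2*sin(a) + C3*cos(a) + a^3/3 - 3*a


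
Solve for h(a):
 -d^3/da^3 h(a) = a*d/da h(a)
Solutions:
 h(a) = C1 + Integral(C2*airyai(-a) + C3*airybi(-a), a)


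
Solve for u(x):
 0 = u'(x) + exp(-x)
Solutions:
 u(x) = C1 + exp(-x)


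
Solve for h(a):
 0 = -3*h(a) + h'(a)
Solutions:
 h(a) = C1*exp(3*a)


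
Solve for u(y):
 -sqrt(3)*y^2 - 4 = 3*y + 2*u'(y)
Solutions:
 u(y) = C1 - sqrt(3)*y^3/6 - 3*y^2/4 - 2*y


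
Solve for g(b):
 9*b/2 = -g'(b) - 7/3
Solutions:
 g(b) = C1 - 9*b^2/4 - 7*b/3


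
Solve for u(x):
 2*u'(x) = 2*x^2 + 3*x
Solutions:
 u(x) = C1 + x^3/3 + 3*x^2/4


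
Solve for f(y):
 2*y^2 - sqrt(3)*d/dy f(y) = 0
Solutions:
 f(y) = C1 + 2*sqrt(3)*y^3/9


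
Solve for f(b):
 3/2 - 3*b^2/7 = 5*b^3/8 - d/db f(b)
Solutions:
 f(b) = C1 + 5*b^4/32 + b^3/7 - 3*b/2


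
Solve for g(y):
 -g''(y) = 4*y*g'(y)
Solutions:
 g(y) = C1 + C2*erf(sqrt(2)*y)


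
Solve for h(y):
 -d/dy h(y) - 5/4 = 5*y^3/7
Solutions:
 h(y) = C1 - 5*y^4/28 - 5*y/4


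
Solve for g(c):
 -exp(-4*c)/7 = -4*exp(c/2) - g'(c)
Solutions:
 g(c) = C1 - 8*exp(c/2) - exp(-4*c)/28


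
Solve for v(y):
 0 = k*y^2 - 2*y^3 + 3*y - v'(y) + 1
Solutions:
 v(y) = C1 + k*y^3/3 - y^4/2 + 3*y^2/2 + y


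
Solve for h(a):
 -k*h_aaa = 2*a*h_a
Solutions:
 h(a) = C1 + Integral(C2*airyai(2^(1/3)*a*(-1/k)^(1/3)) + C3*airybi(2^(1/3)*a*(-1/k)^(1/3)), a)


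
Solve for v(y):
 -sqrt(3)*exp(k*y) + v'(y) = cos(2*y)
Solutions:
 v(y) = C1 + sin(2*y)/2 + sqrt(3)*exp(k*y)/k


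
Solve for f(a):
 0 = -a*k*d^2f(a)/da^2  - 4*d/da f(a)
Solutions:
 f(a) = C1 + a^(((re(k) - 4)*re(k) + im(k)^2)/(re(k)^2 + im(k)^2))*(C2*sin(4*log(a)*Abs(im(k))/(re(k)^2 + im(k)^2)) + C3*cos(4*log(a)*im(k)/(re(k)^2 + im(k)^2)))


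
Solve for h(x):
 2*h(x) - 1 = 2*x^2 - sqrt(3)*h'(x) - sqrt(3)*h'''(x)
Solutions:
 h(x) = C1*exp(-sqrt(3)*x*(-(3 + sqrt(10))^(1/3) + (3 + sqrt(10))^(-1/3))/6)*sin(x*((3 + sqrt(10))^(-1/3) + (3 + sqrt(10))^(1/3))/2) + C2*exp(-sqrt(3)*x*(-(3 + sqrt(10))^(1/3) + (3 + sqrt(10))^(-1/3))/6)*cos(x*((3 + sqrt(10))^(-1/3) + (3 + sqrt(10))^(1/3))/2) + C3*exp(sqrt(3)*x*(-(3 + sqrt(10))^(1/3) + (3 + sqrt(10))^(-1/3))/3) + x^2 - sqrt(3)*x + 2


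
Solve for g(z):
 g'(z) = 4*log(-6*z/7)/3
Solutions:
 g(z) = C1 + 4*z*log(-z)/3 + 4*z*(-log(7) - 1 + log(6))/3


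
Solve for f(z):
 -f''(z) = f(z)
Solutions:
 f(z) = C1*sin(z) + C2*cos(z)


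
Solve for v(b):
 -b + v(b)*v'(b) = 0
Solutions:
 v(b) = -sqrt(C1 + b^2)
 v(b) = sqrt(C1 + b^2)


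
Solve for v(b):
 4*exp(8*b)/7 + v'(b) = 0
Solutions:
 v(b) = C1 - exp(8*b)/14


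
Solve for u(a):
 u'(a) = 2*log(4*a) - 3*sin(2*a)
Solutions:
 u(a) = C1 + 2*a*log(a) - 2*a + 4*a*log(2) + 3*cos(2*a)/2


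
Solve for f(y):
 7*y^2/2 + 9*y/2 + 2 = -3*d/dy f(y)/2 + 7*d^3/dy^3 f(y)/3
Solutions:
 f(y) = C1 + C2*exp(-3*sqrt(14)*y/14) + C3*exp(3*sqrt(14)*y/14) - 7*y^3/9 - 3*y^2/2 - 232*y/27


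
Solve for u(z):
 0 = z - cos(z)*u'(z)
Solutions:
 u(z) = C1 + Integral(z/cos(z), z)


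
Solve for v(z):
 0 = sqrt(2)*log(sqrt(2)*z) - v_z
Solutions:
 v(z) = C1 + sqrt(2)*z*log(z) - sqrt(2)*z + sqrt(2)*z*log(2)/2


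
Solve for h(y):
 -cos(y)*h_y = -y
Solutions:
 h(y) = C1 + Integral(y/cos(y), y)


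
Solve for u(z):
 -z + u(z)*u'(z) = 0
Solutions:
 u(z) = -sqrt(C1 + z^2)
 u(z) = sqrt(C1 + z^2)


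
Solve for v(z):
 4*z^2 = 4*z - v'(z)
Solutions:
 v(z) = C1 - 4*z^3/3 + 2*z^2


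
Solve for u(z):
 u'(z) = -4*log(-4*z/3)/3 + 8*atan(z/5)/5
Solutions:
 u(z) = C1 - 4*z*log(-z)/3 + 8*z*atan(z/5)/5 - 8*z*log(2)/3 + 4*z/3 + 4*z*log(3)/3 - 4*log(z^2 + 25)


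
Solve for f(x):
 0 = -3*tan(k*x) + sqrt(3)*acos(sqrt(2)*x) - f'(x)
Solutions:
 f(x) = C1 + sqrt(3)*(x*acos(sqrt(2)*x) - sqrt(2)*sqrt(1 - 2*x^2)/2) - 3*Piecewise((-log(cos(k*x))/k, Ne(k, 0)), (0, True))


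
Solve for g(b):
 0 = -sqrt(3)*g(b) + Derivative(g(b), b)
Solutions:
 g(b) = C1*exp(sqrt(3)*b)


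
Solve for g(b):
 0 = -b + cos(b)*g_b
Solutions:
 g(b) = C1 + Integral(b/cos(b), b)


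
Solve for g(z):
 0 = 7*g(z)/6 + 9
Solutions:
 g(z) = -54/7


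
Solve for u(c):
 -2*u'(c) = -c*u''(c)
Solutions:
 u(c) = C1 + C2*c^3


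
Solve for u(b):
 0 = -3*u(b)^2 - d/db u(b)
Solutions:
 u(b) = 1/(C1 + 3*b)


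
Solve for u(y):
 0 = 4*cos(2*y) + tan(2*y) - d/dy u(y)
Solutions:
 u(y) = C1 - log(cos(2*y))/2 + 2*sin(2*y)


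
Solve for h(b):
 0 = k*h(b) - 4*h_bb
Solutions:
 h(b) = C1*exp(-b*sqrt(k)/2) + C2*exp(b*sqrt(k)/2)


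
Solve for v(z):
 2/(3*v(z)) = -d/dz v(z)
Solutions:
 v(z) = -sqrt(C1 - 12*z)/3
 v(z) = sqrt(C1 - 12*z)/3


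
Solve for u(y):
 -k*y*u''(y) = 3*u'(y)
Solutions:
 u(y) = C1 + y^(((re(k) - 3)*re(k) + im(k)^2)/(re(k)^2 + im(k)^2))*(C2*sin(3*log(y)*Abs(im(k))/(re(k)^2 + im(k)^2)) + C3*cos(3*log(y)*im(k)/(re(k)^2 + im(k)^2)))


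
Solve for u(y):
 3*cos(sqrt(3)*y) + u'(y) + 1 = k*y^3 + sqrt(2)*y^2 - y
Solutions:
 u(y) = C1 + k*y^4/4 + sqrt(2)*y^3/3 - y^2/2 - y - sqrt(3)*sin(sqrt(3)*y)


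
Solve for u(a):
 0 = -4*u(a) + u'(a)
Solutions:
 u(a) = C1*exp(4*a)


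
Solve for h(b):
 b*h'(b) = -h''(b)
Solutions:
 h(b) = C1 + C2*erf(sqrt(2)*b/2)


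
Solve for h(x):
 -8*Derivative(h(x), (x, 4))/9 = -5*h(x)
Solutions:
 h(x) = C1*exp(-10^(1/4)*sqrt(3)*x/2) + C2*exp(10^(1/4)*sqrt(3)*x/2) + C3*sin(10^(1/4)*sqrt(3)*x/2) + C4*cos(10^(1/4)*sqrt(3)*x/2)


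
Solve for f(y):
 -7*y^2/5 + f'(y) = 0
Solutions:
 f(y) = C1 + 7*y^3/15


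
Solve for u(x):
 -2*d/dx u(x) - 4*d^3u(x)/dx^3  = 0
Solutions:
 u(x) = C1 + C2*sin(sqrt(2)*x/2) + C3*cos(sqrt(2)*x/2)


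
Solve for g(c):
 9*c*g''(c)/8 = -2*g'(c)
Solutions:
 g(c) = C1 + C2/c^(7/9)


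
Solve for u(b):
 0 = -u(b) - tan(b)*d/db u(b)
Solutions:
 u(b) = C1/sin(b)


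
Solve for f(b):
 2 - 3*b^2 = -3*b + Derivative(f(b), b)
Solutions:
 f(b) = C1 - b^3 + 3*b^2/2 + 2*b


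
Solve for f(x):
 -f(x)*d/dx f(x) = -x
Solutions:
 f(x) = -sqrt(C1 + x^2)
 f(x) = sqrt(C1 + x^2)


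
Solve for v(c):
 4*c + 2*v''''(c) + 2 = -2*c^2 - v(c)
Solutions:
 v(c) = -2*c^2 - 4*c + (C1*sin(2^(1/4)*c/2) + C2*cos(2^(1/4)*c/2))*exp(-2^(1/4)*c/2) + (C3*sin(2^(1/4)*c/2) + C4*cos(2^(1/4)*c/2))*exp(2^(1/4)*c/2) - 2


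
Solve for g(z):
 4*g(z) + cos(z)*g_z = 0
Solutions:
 g(z) = C1*(sin(z)^2 - 2*sin(z) + 1)/(sin(z)^2 + 2*sin(z) + 1)


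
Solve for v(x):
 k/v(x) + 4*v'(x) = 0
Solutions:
 v(x) = -sqrt(C1 - 2*k*x)/2
 v(x) = sqrt(C1 - 2*k*x)/2


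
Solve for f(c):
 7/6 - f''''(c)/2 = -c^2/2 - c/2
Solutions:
 f(c) = C1 + C2*c + C3*c^2 + C4*c^3 + c^6/360 + c^5/120 + 7*c^4/72


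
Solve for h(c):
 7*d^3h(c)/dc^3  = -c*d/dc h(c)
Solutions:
 h(c) = C1 + Integral(C2*airyai(-7^(2/3)*c/7) + C3*airybi(-7^(2/3)*c/7), c)


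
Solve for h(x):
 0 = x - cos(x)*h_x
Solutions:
 h(x) = C1 + Integral(x/cos(x), x)


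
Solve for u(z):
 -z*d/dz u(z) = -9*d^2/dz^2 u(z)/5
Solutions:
 u(z) = C1 + C2*erfi(sqrt(10)*z/6)


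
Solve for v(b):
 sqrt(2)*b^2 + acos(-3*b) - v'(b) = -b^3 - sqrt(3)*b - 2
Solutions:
 v(b) = C1 + b^4/4 + sqrt(2)*b^3/3 + sqrt(3)*b^2/2 + b*acos(-3*b) + 2*b + sqrt(1 - 9*b^2)/3


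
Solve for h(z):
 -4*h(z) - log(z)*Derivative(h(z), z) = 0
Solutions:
 h(z) = C1*exp(-4*li(z))


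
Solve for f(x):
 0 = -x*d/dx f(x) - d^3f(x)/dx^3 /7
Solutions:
 f(x) = C1 + Integral(C2*airyai(-7^(1/3)*x) + C3*airybi(-7^(1/3)*x), x)


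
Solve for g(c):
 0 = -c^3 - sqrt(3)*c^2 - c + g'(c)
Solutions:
 g(c) = C1 + c^4/4 + sqrt(3)*c^3/3 + c^2/2


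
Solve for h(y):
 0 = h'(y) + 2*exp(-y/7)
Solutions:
 h(y) = C1 + 14*exp(-y/7)


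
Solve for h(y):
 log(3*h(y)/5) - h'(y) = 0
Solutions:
 -Integral(1/(log(_y) - log(5) + log(3)), (_y, h(y))) = C1 - y


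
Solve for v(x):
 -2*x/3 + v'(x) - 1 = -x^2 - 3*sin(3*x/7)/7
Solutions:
 v(x) = C1 - x^3/3 + x^2/3 + x + cos(3*x/7)


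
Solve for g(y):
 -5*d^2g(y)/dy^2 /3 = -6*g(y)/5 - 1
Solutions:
 g(y) = C1*exp(-3*sqrt(2)*y/5) + C2*exp(3*sqrt(2)*y/5) - 5/6


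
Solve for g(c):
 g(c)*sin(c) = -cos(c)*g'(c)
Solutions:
 g(c) = C1*cos(c)


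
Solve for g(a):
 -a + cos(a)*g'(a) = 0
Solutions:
 g(a) = C1 + Integral(a/cos(a), a)


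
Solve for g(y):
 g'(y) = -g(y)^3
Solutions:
 g(y) = -sqrt(2)*sqrt(-1/(C1 - y))/2
 g(y) = sqrt(2)*sqrt(-1/(C1 - y))/2


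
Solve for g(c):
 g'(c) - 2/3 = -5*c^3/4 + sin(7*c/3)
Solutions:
 g(c) = C1 - 5*c^4/16 + 2*c/3 - 3*cos(7*c/3)/7


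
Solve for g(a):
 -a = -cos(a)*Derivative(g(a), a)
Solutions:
 g(a) = C1 + Integral(a/cos(a), a)


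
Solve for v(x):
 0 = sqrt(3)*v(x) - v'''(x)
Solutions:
 v(x) = C3*exp(3^(1/6)*x) + (C1*sin(3^(2/3)*x/2) + C2*cos(3^(2/3)*x/2))*exp(-3^(1/6)*x/2)


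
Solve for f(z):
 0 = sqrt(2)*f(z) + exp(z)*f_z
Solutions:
 f(z) = C1*exp(sqrt(2)*exp(-z))


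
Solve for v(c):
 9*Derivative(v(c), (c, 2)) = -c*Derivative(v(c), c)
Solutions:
 v(c) = C1 + C2*erf(sqrt(2)*c/6)


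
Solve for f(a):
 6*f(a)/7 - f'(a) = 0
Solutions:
 f(a) = C1*exp(6*a/7)


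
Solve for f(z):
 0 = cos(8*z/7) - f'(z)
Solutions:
 f(z) = C1 + 7*sin(8*z/7)/8
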